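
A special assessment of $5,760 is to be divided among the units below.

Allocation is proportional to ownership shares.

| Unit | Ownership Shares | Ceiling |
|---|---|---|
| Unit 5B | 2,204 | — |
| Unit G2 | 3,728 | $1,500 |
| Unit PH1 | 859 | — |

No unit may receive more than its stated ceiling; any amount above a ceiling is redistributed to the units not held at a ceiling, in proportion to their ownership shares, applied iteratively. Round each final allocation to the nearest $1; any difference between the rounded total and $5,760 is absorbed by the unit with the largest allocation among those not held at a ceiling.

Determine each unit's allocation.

Sum of ownership shares: 6,791.
Proportional shares (ignoring caps): Unit 5B 1,869.39; Unit G2 3,162.02; Unit PH1 728.59.
Capped: Unit G2 ($1,500); remaining pool $4,260 reallocated over remaining ownership shares 3,063.
Remaining shares: Unit 5B 3,065.31 → $3,065; Unit PH1 1,194.69 → $1,195.

Unit 5B: $3,065; Unit G2: $1,500; Unit PH1: $1,195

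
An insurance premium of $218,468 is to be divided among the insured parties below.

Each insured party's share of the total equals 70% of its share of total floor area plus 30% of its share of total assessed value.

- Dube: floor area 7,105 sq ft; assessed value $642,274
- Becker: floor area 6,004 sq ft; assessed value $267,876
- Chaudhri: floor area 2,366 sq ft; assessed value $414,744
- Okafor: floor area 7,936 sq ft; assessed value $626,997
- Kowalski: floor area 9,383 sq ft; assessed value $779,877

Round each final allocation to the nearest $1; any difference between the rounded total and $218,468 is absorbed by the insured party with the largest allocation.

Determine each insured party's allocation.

Dube: $48,542 · Becker: $34,425 · Chaudhri: $20,984 · Okafor: $52,051 · Kowalski: $62,466

Totals — floor area 32,794, assessed value 2,731,768.
Composite weights (70% floor area + 30% assessed value): Dube 0.2222; Becker 0.1576; Chaudhri 0.0960; Okafor 0.2383; Kowalski 0.2859.
Raw shares: Dube 48,542.00; Becker 34,425.20; Chaudhri 20,983.83; Okafor 52,050.66; Kowalski 62,466.31.
After rounding ($1): Dube $48,542; Becker $34,425; Chaudhri $20,984; Okafor $52,051; Kowalski $62,466. Sum = $218,468.
No rounding difference to absorb.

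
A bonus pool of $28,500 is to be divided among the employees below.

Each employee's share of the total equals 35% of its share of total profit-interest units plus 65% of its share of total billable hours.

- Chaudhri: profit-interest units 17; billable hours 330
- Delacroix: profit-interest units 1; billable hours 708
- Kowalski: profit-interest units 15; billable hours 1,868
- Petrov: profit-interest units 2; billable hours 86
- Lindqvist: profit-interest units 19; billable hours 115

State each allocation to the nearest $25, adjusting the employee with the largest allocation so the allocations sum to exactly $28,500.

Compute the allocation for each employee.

Chaudhri: $5,100; Delacroix: $4,400; Kowalski: $13,925; Petrov: $875; Lindqvist: $4,200

Totals — profit-interest units 54, billable hours 3,107.
Blended shares (35% profit-interest units + 65% billable hours): Chaudhri 0.1792; Delacroix 0.1546; Kowalski 0.4880; Petrov 0.0310; Lindqvist 0.1472.
Unrounded shares: Chaudhri 5,107.85; Delacroix 4,406.06; Kowalski 13,908.49; Petrov 882.21; Lindqvist 4,195.39.
After rounding ($25): Chaudhri $5,100; Delacroix $4,400; Kowalski $13,900; Petrov $875; Lindqvist $4,200. Sum = $28,475.
Difference $28,500 − $28,475 = +$25 applied to largest allocation (Kowalski): Kowalski becomes $13,925.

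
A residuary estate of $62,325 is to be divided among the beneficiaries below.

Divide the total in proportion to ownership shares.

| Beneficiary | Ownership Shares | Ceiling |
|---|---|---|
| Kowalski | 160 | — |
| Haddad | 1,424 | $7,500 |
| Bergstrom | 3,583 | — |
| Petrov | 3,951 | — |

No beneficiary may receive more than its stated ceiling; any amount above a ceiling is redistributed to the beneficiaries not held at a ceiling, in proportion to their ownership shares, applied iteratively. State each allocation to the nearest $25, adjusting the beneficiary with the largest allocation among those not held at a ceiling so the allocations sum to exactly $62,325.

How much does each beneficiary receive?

Sum of ownership shares: 9,118.
Proportional shares (ignoring caps): Kowalski 1,093.66; Haddad 9,733.58; Bergstrom 24,491.17; Petrov 27,006.59.
Capped: Haddad ($7,500); remaining pool $54,825 reallocated over remaining ownership shares 7,694.
Shares after redistribution: Kowalski 1,140.11 → $1,150; Bergstrom 25,531.32 → $25,525; Petrov 28,153.57 → $28,150.

Kowalski: $1,150 | Haddad: $7,500 | Bergstrom: $25,525 | Petrov: $28,150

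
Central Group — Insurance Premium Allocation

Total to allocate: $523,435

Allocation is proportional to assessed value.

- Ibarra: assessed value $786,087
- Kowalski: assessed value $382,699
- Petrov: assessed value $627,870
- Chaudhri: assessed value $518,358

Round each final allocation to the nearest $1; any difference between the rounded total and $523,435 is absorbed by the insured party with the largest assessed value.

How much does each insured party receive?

Ibarra: $177,738 · Kowalski: $86,530 · Petrov: $141,964 · Chaudhri: $117,203

Total assessed value = 786,087 + 382,699 + 627,870 + 518,358 = 2,315,014.
Unrounded shares: Ibarra 177,737.78; Kowalski 86,529.95; Petrov 141,964.21; Chaudhri 117,203.06.
Rounded to nearest $1: Ibarra $177,738; Kowalski $86,530; Petrov $141,964; Chaudhri $117,203. Sum = $523,435.
Sum already equals the total — no adjustment.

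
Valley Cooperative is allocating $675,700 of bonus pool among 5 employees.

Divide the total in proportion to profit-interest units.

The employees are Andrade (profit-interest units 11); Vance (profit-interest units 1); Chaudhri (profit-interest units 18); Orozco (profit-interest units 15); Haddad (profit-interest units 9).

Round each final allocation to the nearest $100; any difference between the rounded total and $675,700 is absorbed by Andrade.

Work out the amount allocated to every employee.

Profit-interest units total: 54.
Proportional shares: Andrade 11/54 × $675,700 = 137,642.59; Vance 1/54 × $675,700 = 12,512.96; Chaudhri 18/54 × $675,700 = 225,233.33; Orozco 15/54 × $675,700 = 187,694.44; Haddad 9/54 × $675,700 = 112,616.67.
At nearest $100: Andrade $137,600; Vance $12,500; Chaudhri $225,200; Orozco $187,700; Haddad $112,600. Sum = $675,600.
Difference $675,700 − $675,600 = +$100 applied to Andrade: Andrade becomes $137,700.

Andrade: $137,700; Vance: $12,500; Chaudhri: $225,200; Orozco: $187,700; Haddad: $112,600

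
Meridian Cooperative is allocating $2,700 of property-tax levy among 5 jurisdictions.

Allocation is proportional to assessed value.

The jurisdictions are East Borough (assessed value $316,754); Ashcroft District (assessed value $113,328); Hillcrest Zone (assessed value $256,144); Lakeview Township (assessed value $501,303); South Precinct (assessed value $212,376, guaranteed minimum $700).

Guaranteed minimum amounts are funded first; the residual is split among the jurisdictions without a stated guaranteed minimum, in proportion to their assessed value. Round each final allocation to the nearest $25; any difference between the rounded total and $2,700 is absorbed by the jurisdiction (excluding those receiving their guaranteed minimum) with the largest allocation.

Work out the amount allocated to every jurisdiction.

Fund the minimums — South Precinct $700. Residual $2,000.
Residual split over remaining assessed value 1,187,529: East Borough 533.47 → $525; Ashcroft District 190.86 → $200; Hillcrest Zone 431.39 → $425; Lakeview Township 844.28 → $850.

East Borough: $525; Ashcroft District: $200; Hillcrest Zone: $425; Lakeview Township: $850; South Precinct: $700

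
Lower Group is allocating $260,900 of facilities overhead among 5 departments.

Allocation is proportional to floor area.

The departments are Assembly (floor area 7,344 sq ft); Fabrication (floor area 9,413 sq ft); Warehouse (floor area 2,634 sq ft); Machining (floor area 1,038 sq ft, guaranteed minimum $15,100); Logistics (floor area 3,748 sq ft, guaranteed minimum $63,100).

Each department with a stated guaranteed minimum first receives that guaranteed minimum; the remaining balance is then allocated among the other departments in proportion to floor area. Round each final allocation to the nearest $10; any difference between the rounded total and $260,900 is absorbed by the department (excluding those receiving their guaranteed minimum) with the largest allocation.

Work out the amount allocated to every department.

Assembly: $69,190 · Fabrication: $88,690 · Warehouse: $24,820 · Machining: $15,100 · Logistics: $63,100

Fund the minimums — Machining $15,100; Logistics $63,100. Residual $182,700.
Residual split over remaining floor area 19,391: Assembly 69,194.41 → $69,190; Fabrication 88,688.31 → $88,690; Warehouse 24,817.28 → $24,820.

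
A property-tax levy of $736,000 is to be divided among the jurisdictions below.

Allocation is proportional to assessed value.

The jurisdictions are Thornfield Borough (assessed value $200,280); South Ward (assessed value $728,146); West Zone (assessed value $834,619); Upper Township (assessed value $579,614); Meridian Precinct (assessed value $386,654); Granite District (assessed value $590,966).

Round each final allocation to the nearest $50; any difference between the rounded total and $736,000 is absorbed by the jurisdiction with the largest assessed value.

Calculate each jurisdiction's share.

Total assessed value = 200,280 + 728,146 + 834,619 + 579,614 + 386,654 + 590,966 = 3,320,279.
Proportional shares: Thornfield Borough 44,395.69; South Ward 161,406.75; West Zone 185,008.42; Upper Township 128,481.95; Meridian Precinct 85,708.86; Granite District 130,998.32.
After rounding ($50): Thornfield Borough $44,400; South Ward $161,400; West Zone $185,000; Upper Township $128,500; Meridian Precinct $85,700; Granite District $131,000. Sum = $736,000.
No rounding difference to absorb.

Thornfield Borough: $44,400 | South Ward: $161,400 | West Zone: $185,000 | Upper Township: $128,500 | Meridian Precinct: $85,700 | Granite District: $131,000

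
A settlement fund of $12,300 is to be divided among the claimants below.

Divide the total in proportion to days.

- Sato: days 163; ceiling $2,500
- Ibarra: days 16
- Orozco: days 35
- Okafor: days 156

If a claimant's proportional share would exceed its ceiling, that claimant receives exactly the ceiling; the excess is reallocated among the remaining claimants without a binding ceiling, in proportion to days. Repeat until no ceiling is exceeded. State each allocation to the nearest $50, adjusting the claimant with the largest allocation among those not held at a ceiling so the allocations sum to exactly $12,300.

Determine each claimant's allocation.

Sato: $2,500; Ibarra: $750; Orozco: $1,650; Okafor: $7,400

Combined days = 370.
Unconstrained shares: Sato 5,418.65; Ibarra 531.89; Orozco 1,163.51; Okafor 5,185.95.
Cap binds for Sato ($2,500); balance $9,800 reallocated over remaining days 207.
Redistributed shares: Ibarra 757.49 → $750; Orozco 1,657.00 → $1,650; Okafor 7,385.51 → $7,400.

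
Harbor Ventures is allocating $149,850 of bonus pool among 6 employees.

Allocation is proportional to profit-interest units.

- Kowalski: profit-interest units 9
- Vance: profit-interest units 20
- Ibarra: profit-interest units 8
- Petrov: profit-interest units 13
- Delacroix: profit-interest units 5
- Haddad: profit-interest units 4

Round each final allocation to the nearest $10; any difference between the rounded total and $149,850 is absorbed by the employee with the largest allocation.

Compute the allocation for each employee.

Profit-interest units total: 59.
Proportional shares: Kowalski 9/59 × $149,850 = 22,858.47; Vance 20/59 × $149,850 = 50,796.61; Ibarra 8/59 × $149,850 = 20,318.64; Petrov 13/59 × $149,850 = 33,017.80; Delacroix 5/59 × $149,850 = 12,699.15; Haddad 4/59 × $149,850 = 10,159.32.
At nearest $10: Kowalski $22,860; Vance $50,800; Ibarra $20,320; Petrov $33,020; Delacroix $12,700; Haddad $10,160. Sum = $149,860.
Difference $149,850 − $149,860 = −$10 applied to largest allocation (Vance): Vance becomes $50,790.

Kowalski: $22,860 · Vance: $50,790 · Ibarra: $20,320 · Petrov: $33,020 · Delacroix: $12,700 · Haddad: $10,160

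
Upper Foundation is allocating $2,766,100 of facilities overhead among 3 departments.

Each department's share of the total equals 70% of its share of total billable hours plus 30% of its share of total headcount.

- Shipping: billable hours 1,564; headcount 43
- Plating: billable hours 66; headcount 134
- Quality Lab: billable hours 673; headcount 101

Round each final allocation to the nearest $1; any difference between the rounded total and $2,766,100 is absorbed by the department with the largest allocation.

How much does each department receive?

Totals — billable hours 2,303, headcount 278.
Combined weights (70% billable hours + 30% headcount): Shipping 0.5218; Plating 0.1647; Quality Lab 0.3136.
Raw shares: Shipping 1,443,303.45; Plating 455,480.15; Quality Lab 867,316.40.
At nearest $1: Shipping $1,443,303; Plating $455,480; Quality Lab $867,316. Sum = $2,766,099.
Difference $2,766,100 − $2,766,099 = +$1 applied to largest allocation (Shipping): Shipping becomes $1,443,304.

Shipping: $1,443,304; Plating: $455,480; Quality Lab: $867,316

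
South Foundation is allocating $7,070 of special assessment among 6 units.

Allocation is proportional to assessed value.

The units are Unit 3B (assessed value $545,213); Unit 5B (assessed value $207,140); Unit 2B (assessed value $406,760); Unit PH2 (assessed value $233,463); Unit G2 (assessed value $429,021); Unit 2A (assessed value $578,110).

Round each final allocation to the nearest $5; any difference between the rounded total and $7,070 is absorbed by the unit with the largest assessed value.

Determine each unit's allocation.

Unit 3B: $1,605; Unit 5B: $610; Unit 2B: $1,200; Unit PH2: $690; Unit G2: $1,265; Unit 2A: $1,700

Total assessed value = 2,399,707.
Raw shares: Unit 3B 545,213/2,399,707 × $7,070 = 1,606.30; Unit 5B 207,140/2,399,707 × $7,070 = 610.27; Unit 2B 406,760/2,399,707 × $7,070 = 1,198.39; Unit PH2 233,463/2,399,707 × $7,070 = 687.83; Unit G2 429,021/2,399,707 × $7,070 = 1,263.98; Unit 2A 578,110/2,399,707 × $7,070 = 1,703.22.
Rounded to nearest $5: Unit 3B $1,605; Unit 5B $610; Unit 2B $1,200; Unit PH2 $690; Unit G2 $1,265; Unit 2A $1,705. Sum = $7,075.
Difference $7,070 − $7,075 = −$5 applied to largest assessed value (Unit 2A): Unit 2A becomes $1,700.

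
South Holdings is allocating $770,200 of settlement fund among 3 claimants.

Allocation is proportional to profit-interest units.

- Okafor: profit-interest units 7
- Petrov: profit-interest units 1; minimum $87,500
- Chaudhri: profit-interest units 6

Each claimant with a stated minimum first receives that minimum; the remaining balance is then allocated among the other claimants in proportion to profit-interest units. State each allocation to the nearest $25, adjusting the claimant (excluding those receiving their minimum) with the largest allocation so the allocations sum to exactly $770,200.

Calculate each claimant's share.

Okafor: $367,600; Petrov: $87,500; Chaudhri: $315,100

Guaranteed amounts: Petrov $87,500. Residual $682,700.
Residual split over remaining profit-interest units 13: Okafor 367,607.69 → $367,600; Chaudhri 315,092.31 → $315,100.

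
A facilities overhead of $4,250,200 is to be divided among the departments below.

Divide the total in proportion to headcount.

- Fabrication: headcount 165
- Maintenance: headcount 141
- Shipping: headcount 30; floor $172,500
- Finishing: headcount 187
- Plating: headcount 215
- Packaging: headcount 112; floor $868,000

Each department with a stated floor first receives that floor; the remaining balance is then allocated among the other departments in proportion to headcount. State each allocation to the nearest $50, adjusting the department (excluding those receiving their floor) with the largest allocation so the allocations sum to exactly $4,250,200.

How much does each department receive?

Fund the minimums — Shipping $172,500; Packaging $868,000. Balance $3,209,700.
Balance split over remaining headcount 708: Fabrication 748,023.31 → $748,000; Maintenance 639,219.92 → $639,200; Finishing 847,759.75 → $847,750; Plating 974,697.03 → $974,700.
Rounding difference +$50 applied to Plating → $974,750.

Fabrication: $748,000 | Maintenance: $639,200 | Shipping: $172,500 | Finishing: $847,750 | Plating: $974,750 | Packaging: $868,000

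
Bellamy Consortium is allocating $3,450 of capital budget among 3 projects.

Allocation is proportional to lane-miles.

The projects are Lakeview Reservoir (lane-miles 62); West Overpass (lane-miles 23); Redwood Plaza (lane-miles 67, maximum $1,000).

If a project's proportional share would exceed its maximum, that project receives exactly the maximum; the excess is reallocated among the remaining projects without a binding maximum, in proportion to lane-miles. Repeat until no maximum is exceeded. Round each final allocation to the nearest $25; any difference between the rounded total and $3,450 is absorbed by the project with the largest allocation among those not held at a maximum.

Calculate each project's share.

Combined lane-miles = 152.
Proportional shares (ignoring caps): Lakeview Reservoir 1,407.24; West Overpass 522.04; Redwood Plaza 1,520.72.
Held at cap: Redwood Plaza ($1,000); remaining pool $2,450 reallocated over remaining lane-miles 85.
Shares after redistribution: Lakeview Reservoir 1,787.06 → $1,775; West Overpass 662.94 → $675.

Lakeview Reservoir: $1,775 · West Overpass: $675 · Redwood Plaza: $1,000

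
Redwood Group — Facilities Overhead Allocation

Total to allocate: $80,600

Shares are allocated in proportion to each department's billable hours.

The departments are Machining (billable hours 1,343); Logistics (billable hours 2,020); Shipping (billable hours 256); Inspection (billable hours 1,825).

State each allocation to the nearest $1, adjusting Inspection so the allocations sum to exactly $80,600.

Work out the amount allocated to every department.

Billable hours total: 5,444.
Raw shares: Machining 1,343/5,444 × $80,600 = 19,883.505; Logistics 2,020/5,444 × $80,600 = 29,906.69; Shipping 256/5,444 × $80,600 = 3,790.15; Inspection 1,825/5,444 × $80,600 = 27,019.65.
Rounded to nearest $1: Machining $19,884; Logistics $29,907; Shipping $3,790; Inspection $27,020. Sum = $80,601.
Difference $80,600 − $80,601 = −$1 applied to Inspection: Inspection becomes $27,019.

Machining: $19,884; Logistics: $29,907; Shipping: $3,790; Inspection: $27,019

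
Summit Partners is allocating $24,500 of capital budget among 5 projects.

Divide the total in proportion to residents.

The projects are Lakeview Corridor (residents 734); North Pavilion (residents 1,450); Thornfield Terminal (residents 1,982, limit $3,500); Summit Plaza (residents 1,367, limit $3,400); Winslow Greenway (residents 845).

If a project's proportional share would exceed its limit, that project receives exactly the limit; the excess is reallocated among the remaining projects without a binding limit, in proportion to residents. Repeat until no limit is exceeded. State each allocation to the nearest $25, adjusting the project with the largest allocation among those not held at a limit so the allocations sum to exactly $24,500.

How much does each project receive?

Sum of residents: 6,378.
Unconstrained shares: Lakeview Corridor 2,819.54; North Pavilion 5,569.93; Thornfield Terminal 7,613.52; Summit Plaza 5,251.10; Winslow Greenway 3,245.92.
Cap binds for Thornfield Terminal ($3,500), Summit Plaza ($3,400); remaining pool $17,600 reallocated over remaining residents 3,029.
Shares after redistribution: Lakeview Corridor 4,264.91 → $4,275; North Pavilion 8,425.22 → $8,425; Winslow Greenway 4,909.87 → $4,900.

Lakeview Corridor: $4,275 · North Pavilion: $8,425 · Thornfield Terminal: $3,500 · Summit Plaza: $3,400 · Winslow Greenway: $4,900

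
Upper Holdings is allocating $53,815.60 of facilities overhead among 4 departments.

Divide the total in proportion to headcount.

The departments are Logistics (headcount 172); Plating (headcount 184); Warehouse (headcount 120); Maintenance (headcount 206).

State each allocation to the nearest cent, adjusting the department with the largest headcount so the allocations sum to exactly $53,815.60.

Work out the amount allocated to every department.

Sum of headcount: 172 + 184 + 120 + 206 = 682.
Pro-rata amounts: Logistics 13,572.2628; Plating 14,519.1648; Warehouse 9,469.0205; Maintenance 16,255.1519.
Rounded to nearest cent: Logistics $13,572.26; Plating $14,519.16; Warehouse $9,469.02; Maintenance $16,255.15. Sum = $53,815.59.
Difference $53,815.60 − $53,815.59 = +$0.01 applied to largest headcount (Maintenance): Maintenance becomes $16,255.16.

Logistics: $13,572.26 | Plating: $14,519.16 | Warehouse: $9,469.02 | Maintenance: $16,255.16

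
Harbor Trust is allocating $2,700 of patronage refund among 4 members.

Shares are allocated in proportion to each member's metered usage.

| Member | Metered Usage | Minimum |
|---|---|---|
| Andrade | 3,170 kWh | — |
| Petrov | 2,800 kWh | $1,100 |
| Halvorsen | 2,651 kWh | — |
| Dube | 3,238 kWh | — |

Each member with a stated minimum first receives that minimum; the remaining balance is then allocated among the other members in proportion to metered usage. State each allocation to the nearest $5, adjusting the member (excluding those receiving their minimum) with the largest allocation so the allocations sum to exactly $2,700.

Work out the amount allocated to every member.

Andrade: $560 | Petrov: $1,100 | Halvorsen: $470 | Dube: $570

Fund the minimums — Petrov $1,100. Balance $1,600.
Balance split over remaining metered usage 9,059: Andrade 559.89 → $560; Halvorsen 468.22 → $470; Dube 571.90 → $570.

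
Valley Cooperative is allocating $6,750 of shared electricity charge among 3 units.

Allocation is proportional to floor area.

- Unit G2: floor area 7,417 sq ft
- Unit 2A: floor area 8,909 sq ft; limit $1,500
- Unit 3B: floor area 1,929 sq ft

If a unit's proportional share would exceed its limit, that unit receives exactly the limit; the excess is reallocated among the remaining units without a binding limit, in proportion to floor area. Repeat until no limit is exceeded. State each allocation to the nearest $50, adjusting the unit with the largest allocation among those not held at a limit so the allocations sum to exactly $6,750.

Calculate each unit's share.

Unit G2: $4,150 · Unit 2A: $1,500 · Unit 3B: $1,100

Combined floor area = 18,255.
Unconstrained shares: Unit G2 2,742.52; Unit 2A 3,294.21; Unit 3B 713.27.
Cap binds for Unit 2A ($1,500); remaining pool $5,250 reallocated over remaining floor area 9,346.
Redistributed shares: Unit G2 4,166.41 → $4,150; Unit 3B 1,083.59 → $1,100.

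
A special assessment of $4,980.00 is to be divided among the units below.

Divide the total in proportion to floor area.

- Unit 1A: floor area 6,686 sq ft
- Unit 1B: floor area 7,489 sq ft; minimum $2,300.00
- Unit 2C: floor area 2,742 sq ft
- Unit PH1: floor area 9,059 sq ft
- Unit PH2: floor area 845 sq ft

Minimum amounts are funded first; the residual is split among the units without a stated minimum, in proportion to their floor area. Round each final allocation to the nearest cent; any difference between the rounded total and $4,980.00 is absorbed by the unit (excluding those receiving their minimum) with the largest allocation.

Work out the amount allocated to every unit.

Guaranteed amounts: Unit 1B $2,300.00. Remaining pool $2,680.00.
Remaining pool split over remaining floor area 19,332: Unit 1A 926.8819 → $926.88; Unit 2C 380.1241 → $380.12; Unit PH1 1,255.8514 → $1,255.85; Unit PH2 117.1426 → $117.14.
Rounding difference +$0.01 applied to Unit PH1 → $1,255.86.

Unit 1A: $926.88 · Unit 1B: $2,300.00 · Unit 2C: $380.12 · Unit PH1: $1,255.86 · Unit PH2: $117.14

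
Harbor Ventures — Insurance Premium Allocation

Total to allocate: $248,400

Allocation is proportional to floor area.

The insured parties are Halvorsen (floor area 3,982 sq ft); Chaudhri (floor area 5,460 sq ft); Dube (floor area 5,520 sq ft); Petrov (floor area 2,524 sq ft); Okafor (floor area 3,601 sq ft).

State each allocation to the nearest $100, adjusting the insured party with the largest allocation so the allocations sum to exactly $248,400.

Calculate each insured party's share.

Floor area total: 21,087.
Pro-rata amounts: Halvorsen 3,982/21,087 × $248,400 = 46,907.04; Chaudhri 5,460/21,087 × $248,400 = 64,317.54; Dube 5,520/21,087 × $248,400 = 65,024.33; Petrov 2,524/21,087 × $248,400 = 29,732.14; Okafor 3,601/21,087 × $248,400 = 42,418.95.
At nearest $100: Halvorsen $46,900; Chaudhri $64,300; Dube $65,000; Petrov $29,700; Okafor $42,400. Sum = $248,300.
Difference $248,400 − $248,300 = +$100 applied to largest allocation (Dube): Dube becomes $65,100.

Halvorsen: $46,900; Chaudhri: $64,300; Dube: $65,100; Petrov: $29,700; Okafor: $42,400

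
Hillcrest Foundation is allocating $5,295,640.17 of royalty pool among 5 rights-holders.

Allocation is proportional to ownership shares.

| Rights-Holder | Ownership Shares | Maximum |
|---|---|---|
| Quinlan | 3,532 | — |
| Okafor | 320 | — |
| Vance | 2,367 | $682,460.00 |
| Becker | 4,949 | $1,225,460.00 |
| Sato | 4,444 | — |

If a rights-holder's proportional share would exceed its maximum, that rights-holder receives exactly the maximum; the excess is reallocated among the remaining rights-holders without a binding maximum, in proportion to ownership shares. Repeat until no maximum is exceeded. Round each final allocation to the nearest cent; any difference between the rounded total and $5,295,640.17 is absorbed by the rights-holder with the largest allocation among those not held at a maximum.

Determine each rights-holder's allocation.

Combined ownership shares = 15,612.
Unconstrained shares: Quinlan 1,198,065.6598; Okafor 108,545.0201; Vance 802,893.9458; Becker 1,678,716.5771; Sato 1,507,418.9672.
Cap binds for Vance ($682,460.00), Becker ($1,225,460.00); balance $3,387,720.17 reallocated over remaining ownership shares 8,296.
Remaining shares: Quinlan 1,442,312.8785 → $1,442,312.88; Okafor 130,673.8735 → $130,673.87; Sato 1,814,733.4180 → $1,814,733.42.

Quinlan: $1,442,312.88 | Okafor: $130,673.87 | Vance: $682,460.00 | Becker: $1,225,460.00 | Sato: $1,814,733.42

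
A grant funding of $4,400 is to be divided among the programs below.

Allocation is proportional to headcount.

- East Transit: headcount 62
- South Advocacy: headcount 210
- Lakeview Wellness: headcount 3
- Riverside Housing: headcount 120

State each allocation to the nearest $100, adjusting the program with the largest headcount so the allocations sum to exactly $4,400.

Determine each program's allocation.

Combined headcount = 395.
Unrounded shares: East Transit 62/395 × $4,400 = 690.63; South Advocacy 210/395 × $4,400 = 2,339.24; Lakeview Wellness 3/395 × $4,400 = 33.42; Riverside Housing 120/395 × $4,400 = 1,336.71.
After rounding ($100): East Transit $700; South Advocacy $2,300; Lakeview Wellness $0; Riverside Housing $1,300. Sum = $4,300.
Difference $4,400 − $4,300 = +$100 applied to largest headcount (South Advocacy): South Advocacy becomes $2,400.

East Transit: $700 · South Advocacy: $2,400 · Lakeview Wellness: $0 · Riverside Housing: $1,300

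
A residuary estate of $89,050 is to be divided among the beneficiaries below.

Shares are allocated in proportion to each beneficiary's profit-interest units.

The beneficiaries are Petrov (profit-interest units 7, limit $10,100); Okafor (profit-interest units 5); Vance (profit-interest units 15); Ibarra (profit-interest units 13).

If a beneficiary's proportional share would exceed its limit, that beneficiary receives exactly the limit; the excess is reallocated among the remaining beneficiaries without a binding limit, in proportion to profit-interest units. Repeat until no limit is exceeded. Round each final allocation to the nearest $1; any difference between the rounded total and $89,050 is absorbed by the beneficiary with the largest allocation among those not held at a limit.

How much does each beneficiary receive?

Petrov: $10,100 · Okafor: $11,962 · Vance: $35,886 · Ibarra: $31,102

Sum of profit-interest units: 40.
Proportional shares (ignoring caps): Petrov 15,583.75; Okafor 11,131.25; Vance 33,393.75; Ibarra 28,941.25.
Held at cap: Petrov ($10,100); balance $78,950 reallocated over remaining profit-interest units 33.
Remaining shares: Okafor 11,962.12 → $11,962; Vance 35,886.36 → $35,886; Ibarra 31,101.52 → $31,102.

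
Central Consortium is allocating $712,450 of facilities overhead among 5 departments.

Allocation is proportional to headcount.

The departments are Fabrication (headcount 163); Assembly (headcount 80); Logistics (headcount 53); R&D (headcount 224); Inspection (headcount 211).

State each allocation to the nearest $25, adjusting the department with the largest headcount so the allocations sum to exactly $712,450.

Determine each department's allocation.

Fabrication: $158,875 | Assembly: $77,975 | Logistics: $51,650 | R&D: $218,300 | Inspection: $205,650

Combined headcount = 731.
Raw shares: Fabrication 163/731 × $712,450 = 158,863.68; Assembly 80/731 × $712,450 = 77,969.90; Logistics 53/731 × $712,450 = 51,655.06; R&D 224/731 × $712,450 = 218,315.73; Inspection 211/731 × $712,450 = 205,645.62.
At nearest $25: Fabrication $158,875; Assembly $77,975; Logistics $51,650; R&D $218,325; Inspection $205,650. Sum = $712,475.
Difference $712,450 − $712,475 = −$25 applied to largest headcount (R&D): R&D becomes $218,300.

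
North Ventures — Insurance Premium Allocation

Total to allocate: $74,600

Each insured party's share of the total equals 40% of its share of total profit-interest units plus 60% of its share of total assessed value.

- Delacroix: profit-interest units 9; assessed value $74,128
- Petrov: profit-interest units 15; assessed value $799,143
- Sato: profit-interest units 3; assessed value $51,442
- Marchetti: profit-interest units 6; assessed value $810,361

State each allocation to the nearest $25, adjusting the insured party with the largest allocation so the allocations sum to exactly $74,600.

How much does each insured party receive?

Delacroix: $10,050 · Petrov: $34,175 · Sato: $4,050 · Marchetti: $26,325

Totals — profit-interest units 33, assessed value 1,735,074.
Combined weights (40% profit-interest units + 60% assessed value): Delacroix 0.1347; Petrov 0.4582; Sato 0.0542; Marchetti 0.3530.
Raw shares: Delacroix 10,050.47; Petrov 34,179.26; Sato 4,039.79; Marchetti 26,330.48.
Rounded to nearest $25: Delacroix $10,050; Petrov $34,175; Sato $4,050; Marchetti $26,325. Sum = $74,600.
No rounding difference to absorb.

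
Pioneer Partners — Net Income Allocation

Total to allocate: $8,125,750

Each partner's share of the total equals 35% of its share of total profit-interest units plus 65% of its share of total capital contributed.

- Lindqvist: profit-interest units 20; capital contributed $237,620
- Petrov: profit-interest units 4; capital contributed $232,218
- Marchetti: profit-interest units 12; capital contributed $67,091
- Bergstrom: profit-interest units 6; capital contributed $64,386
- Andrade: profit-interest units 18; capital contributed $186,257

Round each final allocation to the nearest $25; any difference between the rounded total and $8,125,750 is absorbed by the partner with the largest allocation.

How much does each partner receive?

Lindqvist: $2,541,575 · Petrov: $1,746,925 · Marchetti: $1,018,750 · Bergstrom: $716,200 · Andrade: $2,102,300

Profit-interest units total 60; capital contributed total 787,572.
Combined weights (35% profit-interest units + 65% capital contributed): Lindqvist 0.3128; Petrov 0.2150; Marchetti 0.1254; Bergstrom 0.0881; Andrade 0.2587.
Unrounded shares: Lindqvist 2,541,568.27; Petrov 1,746,937.20; Marchetti 1,018,738.57; Bergstrom 716,196.63; Andrade 2,102,309.33.
At nearest $25: Lindqvist $2,541,575; Petrov $1,746,925; Marchetti $1,018,750; Bergstrom $716,200; Andrade $2,102,300. Sum = $8,125,750.
No rounding difference to absorb.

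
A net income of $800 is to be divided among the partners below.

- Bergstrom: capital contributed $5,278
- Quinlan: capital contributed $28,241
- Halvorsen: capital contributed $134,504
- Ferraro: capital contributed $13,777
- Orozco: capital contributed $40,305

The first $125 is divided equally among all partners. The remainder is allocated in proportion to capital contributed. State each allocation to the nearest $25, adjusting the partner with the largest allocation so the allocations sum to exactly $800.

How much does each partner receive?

Bergstrom: $50; Quinlan: $100; Halvorsen: $425; Ferraro: $75; Orozco: $150

$125 shared equally gives $25 per partner.
Remainder $675 by capital contributed (total 222,105): Bergstrom 16.04 → $25; Quinlan 85.83 → $75; Halvorsen 408.77 → $400; Ferraro 41.87 → $50; Orozco 122.49 → $125.
Totals: Bergstrom $25 + $25 = $50; Quinlan $25 + $75 = $100; Halvorsen $25 + $400 = $425; Ferraro $25 + $50 = $75; Orozco $25 + $125 = $150.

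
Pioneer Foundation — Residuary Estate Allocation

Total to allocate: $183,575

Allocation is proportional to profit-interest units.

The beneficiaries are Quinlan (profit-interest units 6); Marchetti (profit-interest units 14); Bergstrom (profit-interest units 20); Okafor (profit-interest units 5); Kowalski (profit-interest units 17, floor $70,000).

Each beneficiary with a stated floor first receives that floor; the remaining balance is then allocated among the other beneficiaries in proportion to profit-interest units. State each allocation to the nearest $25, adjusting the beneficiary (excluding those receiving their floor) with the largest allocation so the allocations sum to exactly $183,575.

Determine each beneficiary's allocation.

Quinlan: $15,150; Marchetti: $35,325; Bergstrom: $50,475; Okafor: $12,625; Kowalski: $70,000

Guaranteed amounts: Kowalski $70,000. Remaining pool $113,575.
Remaining pool split over remaining profit-interest units 45: Quinlan 15,143.33 → $15,150; Marchetti 35,334.44 → $35,325; Bergstrom 50,477.78 → $50,475; Okafor 12,619.44 → $12,625.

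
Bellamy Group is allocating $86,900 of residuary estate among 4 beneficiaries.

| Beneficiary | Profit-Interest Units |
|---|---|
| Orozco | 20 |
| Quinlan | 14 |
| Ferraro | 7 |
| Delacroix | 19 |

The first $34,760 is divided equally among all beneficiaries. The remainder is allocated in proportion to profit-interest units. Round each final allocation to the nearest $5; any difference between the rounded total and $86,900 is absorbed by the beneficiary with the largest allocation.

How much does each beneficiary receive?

Orozco: $26,070; Quinlan: $20,855; Ferraro: $14,775; Delacroix: $25,200

$34,760 shared equally gives $8,690 per beneficiary.
Remainder $52,140 by profit-interest units (total 60): Orozco 17,380.00 → $17,380; Quinlan 12,166.00 → $12,165; Ferraro 6,083.00 → $6,085; Delacroix 16,511.00 → $16,510.
Totals: Orozco $8,690 + $17,380 = $26,070; Quinlan $8,690 + $12,165 = $20,855; Ferraro $8,690 + $6,085 = $14,775; Delacroix $8,690 + $16,510 = $25,200.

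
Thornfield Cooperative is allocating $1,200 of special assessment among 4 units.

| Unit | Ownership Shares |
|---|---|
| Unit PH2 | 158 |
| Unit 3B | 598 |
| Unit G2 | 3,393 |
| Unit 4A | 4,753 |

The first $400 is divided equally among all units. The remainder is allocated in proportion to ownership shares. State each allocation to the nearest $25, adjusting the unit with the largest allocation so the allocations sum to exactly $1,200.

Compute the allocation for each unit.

Unit PH2: $125 · Unit 3B: $150 · Unit G2: $400 · Unit 4A: $525

Equal tier: $400 ÷ 4 = $100 apiece.
Remainder $800 by ownership shares (total 8,902): Unit PH2 14.20 → $25; Unit 3B 53.74 → $50; Unit G2 304.92 → $300; Unit 4A 427.14 → $425.
Totals: Unit PH2 $100 + $25 = $125; Unit 3B $100 + $50 = $150; Unit G2 $100 + $300 = $400; Unit 4A $100 + $425 = $525.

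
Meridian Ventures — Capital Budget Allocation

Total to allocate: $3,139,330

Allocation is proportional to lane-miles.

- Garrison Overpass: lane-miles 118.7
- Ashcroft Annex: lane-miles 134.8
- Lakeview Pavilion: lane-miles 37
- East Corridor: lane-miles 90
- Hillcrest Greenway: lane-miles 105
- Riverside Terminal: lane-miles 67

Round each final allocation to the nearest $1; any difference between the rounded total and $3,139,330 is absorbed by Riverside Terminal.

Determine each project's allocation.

Garrison Overpass: $674,459 | Ashcroft Annex: $765,940 | Lakeview Pavilion: $210,236 | East Corridor: $511,384 | Hillcrest Greenway: $596,615 | Riverside Terminal: $380,696

Total lane-miles = 552.5.
Pro-rata amounts: Garrison Overpass 118.7/552.5 × $3,139,330 = 674,458.77; Ashcroft Annex 134.8/552.5 × $3,139,330 = 765,939.70; Lakeview Pavilion 37/552.5 × $3,139,330 = 210,235.67; East Corridor 90/552.5 × $3,139,330 = 511,384.07; Hillcrest Greenway 105/552.5 × $3,139,330 = 596,614.75; Riverside Terminal 67/552.5 × $3,139,330 = 380,697.03.
Rounded to nearest $1: Garrison Overpass $674,459; Ashcroft Annex $765,940; Lakeview Pavilion $210,236; East Corridor $511,384; Hillcrest Greenway $596,615; Riverside Terminal $380,697. Sum = $3,139,331.
Difference $3,139,330 − $3,139,331 = −$1 applied to Riverside Terminal: Riverside Terminal becomes $380,696.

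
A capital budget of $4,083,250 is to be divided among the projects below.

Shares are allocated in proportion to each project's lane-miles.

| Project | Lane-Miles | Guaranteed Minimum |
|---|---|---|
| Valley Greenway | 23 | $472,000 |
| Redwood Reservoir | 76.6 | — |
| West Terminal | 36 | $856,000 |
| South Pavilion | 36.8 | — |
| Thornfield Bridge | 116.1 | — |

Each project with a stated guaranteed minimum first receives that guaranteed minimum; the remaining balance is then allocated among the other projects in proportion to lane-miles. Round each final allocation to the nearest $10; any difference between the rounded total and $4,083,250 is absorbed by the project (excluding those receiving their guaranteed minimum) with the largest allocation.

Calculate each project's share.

Valley Greenway: $472,000 · Redwood Reservoir: $919,620 · West Terminal: $856,000 · South Pavilion: $441,800 · Thornfield Bridge: $1,393,830

Minimums first: Valley Greenway $472,000; West Terminal $856,000. Residual $2,755,250.
Residual split over remaining lane-miles 229.5: Redwood Reservoir 919,617.21 → $919,620; South Pavilion 441,800.44 → $441,800; Thornfield Bridge 1,393,832.35 → $1,393,830.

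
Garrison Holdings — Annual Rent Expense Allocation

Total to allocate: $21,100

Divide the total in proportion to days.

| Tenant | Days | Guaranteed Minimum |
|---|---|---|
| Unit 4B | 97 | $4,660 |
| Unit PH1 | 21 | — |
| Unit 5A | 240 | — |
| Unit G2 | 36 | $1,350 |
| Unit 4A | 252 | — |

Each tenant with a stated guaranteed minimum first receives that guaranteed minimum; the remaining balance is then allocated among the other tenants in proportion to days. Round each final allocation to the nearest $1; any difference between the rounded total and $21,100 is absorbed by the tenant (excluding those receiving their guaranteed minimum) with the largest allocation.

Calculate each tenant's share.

Guaranteed amounts: Unit 4B $4,660; Unit G2 $1,350. Residual $15,090.
Residual split over remaining days 513: Unit PH1 617.72 → $618; Unit 5A 7,059.65 → $7,060; Unit 4A 7,412.63 → $7,413.
Rounding difference −$1 applied to Unit 4A → $7,412.

Unit 4B: $4,660 · Unit PH1: $618 · Unit 5A: $7,060 · Unit G2: $1,350 · Unit 4A: $7,412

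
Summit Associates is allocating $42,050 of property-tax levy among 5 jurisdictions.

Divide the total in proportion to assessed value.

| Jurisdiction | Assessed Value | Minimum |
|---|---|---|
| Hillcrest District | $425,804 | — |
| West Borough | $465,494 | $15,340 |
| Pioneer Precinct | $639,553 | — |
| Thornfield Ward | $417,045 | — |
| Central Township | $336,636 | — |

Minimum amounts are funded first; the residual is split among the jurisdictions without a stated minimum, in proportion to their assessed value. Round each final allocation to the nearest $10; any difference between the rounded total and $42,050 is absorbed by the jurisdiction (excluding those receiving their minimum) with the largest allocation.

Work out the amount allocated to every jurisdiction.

Hillcrest District: $6,250; West Borough: $15,340; Pioneer Precinct: $9,400; Thornfield Ward: $6,120; Central Township: $4,940

Guaranteed amounts: West Borough $15,340. Balance $26,710.
Balance split over remaining assessed value 1,819,038: Hillcrest District 6,252.33 → $6,250; Pioneer Precinct 9,390.93 → $9,390; Thornfield Ward 6,123.72 → $6,120; Central Township 4,943.02 → $4,940.
Rounding difference +$10 applied to Pioneer Precinct → $9,400.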